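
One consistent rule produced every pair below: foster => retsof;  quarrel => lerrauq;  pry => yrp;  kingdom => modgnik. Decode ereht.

there

The output letters match the input read backwards: foster reversed is retsof. The word is simply reversed.
Reversing it on ereht: then reverse → there.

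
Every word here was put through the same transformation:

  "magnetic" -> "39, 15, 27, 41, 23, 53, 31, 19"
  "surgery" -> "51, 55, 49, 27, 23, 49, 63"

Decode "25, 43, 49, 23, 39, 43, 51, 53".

foremost

With a=1..z=26, the number is 2·pos + 13.
Reversing it on 25, 43, 49, 23, 39, 43, 51, 53: 25→(25−13)÷2=6=f, 43→(43−13)÷2=15=o, 49→(49−13)÷2=18=r, 23→(23−13)÷2=5=e, 39→(39−13)÷2=13=m, 43→(43−13)÷2=15=o, 51→(51−13)÷2=19=s, 53→(53−13)÷2=20=t.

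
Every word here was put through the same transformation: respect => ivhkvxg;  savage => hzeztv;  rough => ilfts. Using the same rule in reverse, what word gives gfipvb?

turkey

Each pair mirrors across the alphabet (r↔i, e↔v, s↔h): positions sum to 25. Letters are reflected about the middle of the alphabet (position → 25−position): Atbash.
Undoing it on gfipvb: g↔t, f↔u, i↔r, p↔k, v↔e, b↔y.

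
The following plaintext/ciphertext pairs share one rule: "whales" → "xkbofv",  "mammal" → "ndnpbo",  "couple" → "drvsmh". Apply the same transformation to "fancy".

Shifts by position in whales: pos 0: w→x (+1), pos 1: h→k (+3), pos 2: a→b (+1), pos 3: l→o (+3) — repeating every 2. A repeating key of period 2 is used — shifts +1, +3 over and over.
On fancy: f+1=g, a+3=d, n+1=o, c+3=f, y+1=z.

gdofz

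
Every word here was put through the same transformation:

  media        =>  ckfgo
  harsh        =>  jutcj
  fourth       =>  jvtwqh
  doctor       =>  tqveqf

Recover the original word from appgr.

Two steps: reverse the string, then apply a Caesar shift of +2.
Reversing it on appgr: shift back: a−2=y, p−2=n, p−2=n, g−2=e, r−2=p → ynnep; then reverse → penny.

penny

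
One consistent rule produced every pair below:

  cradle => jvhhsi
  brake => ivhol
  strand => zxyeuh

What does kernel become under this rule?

Shifts by position in cradle: pos 0: c→j (+7), pos 1: r→v (+4), pos 2: a→h (+7), pos 3: d→h (+4) — repeating every 2. The shifts repeat in a cycle of length 2: positions 0,1,… shift by +7, +4, then the pattern repeats.
For kernel: k+7=r, e+4=i, r+7=y, n+4=r, e+7=l, l+4=p.

riyrlp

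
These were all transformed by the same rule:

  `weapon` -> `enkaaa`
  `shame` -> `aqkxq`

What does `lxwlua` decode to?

In weapon: w→e is +8, e→n is +9, a→k is +10, p→a is +11 — the shift increases by 1 each position. Letter i (0-indexed) is shifted by i+8, so successive shifts are 8, 9, 10, ….
Reversing it on lxwlua: l−8=d, x−9=o, w−10=m, l−11=a, u−12=i, a−13=n.

domain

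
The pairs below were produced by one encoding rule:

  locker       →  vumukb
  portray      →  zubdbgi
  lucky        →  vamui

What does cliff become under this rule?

mvopp

The rule splits by letter class: vowels +6, consonants +10.
For cliff: c(cons)+10=m, l(cons)+10=v, i(vowel)+6=o, f(cons)+10=p, f(cons)+10=p.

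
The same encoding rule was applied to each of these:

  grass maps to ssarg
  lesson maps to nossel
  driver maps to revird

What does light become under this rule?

The output letters match the input read backwards: grass reversed is ssarg. It's just the letters in reverse order.
For light: reverse → thgil.

thgil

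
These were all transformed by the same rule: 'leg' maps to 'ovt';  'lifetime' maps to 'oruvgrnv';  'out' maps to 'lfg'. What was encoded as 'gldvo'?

This is the alphabet-reversal cipher (Atbash): a becomes z, b becomes y, etc.
Reversing it on gldvo: g↔t, l↔o, d↔w, v↔e, o↔l.

towel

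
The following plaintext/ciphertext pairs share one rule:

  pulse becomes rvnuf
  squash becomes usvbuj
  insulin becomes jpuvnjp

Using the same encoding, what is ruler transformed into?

The shift depends on letter class: consonant p→r is +2, but vowel u→v is +1. Two shifts are in play — +1 for a/e/i/o/u, +2 for every other letter.
Applying it to ruler: r(cons)+2=t, u(vowel)+1=v, l(cons)+2=n, e(vowel)+1=f, r(cons)+2=t.

tvnft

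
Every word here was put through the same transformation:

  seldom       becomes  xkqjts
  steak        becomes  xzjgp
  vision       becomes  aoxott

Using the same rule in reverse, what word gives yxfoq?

A repeating key of period 2 is used — shifts +5, +6 over and over.
Reversing it on yxfoq: y−5=t, x−6=r, f−5=a, o−6=i, q−5=l.

trail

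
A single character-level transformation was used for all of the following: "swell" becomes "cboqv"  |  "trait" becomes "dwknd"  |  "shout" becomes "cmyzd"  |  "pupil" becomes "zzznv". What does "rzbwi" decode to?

hurry

Shifts by position in swell: pos 0: s→c (+10), pos 1: w→b (+5), pos 2: e→o (+10), pos 3: l→q (+5) — repeating every 2. A repeating key of period 2 is used — shifts +10, +5 over and over.
Undoing it on rzbwi: r−10=h, z−5=u, b−10=r, w−5=r, i−10=y.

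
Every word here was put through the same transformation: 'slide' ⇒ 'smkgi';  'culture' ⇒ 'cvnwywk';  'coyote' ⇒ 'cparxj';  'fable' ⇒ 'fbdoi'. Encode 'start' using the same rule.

sucux

In slide: s→s is +0, l→m is +1, i→k is +2, d→g is +3 — the shift increases by 1 each position. Each letter shifts forward by its position index (0, 1, 2, …) — the shift grows by one for each successive letter.
For start: s+0=s, t+1=u, a+2=c, r+3=u, t+4=x.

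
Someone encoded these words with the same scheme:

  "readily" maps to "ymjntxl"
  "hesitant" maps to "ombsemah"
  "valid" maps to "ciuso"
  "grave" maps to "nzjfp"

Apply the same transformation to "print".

wzrxe

The shift increases by 1 at each position, starting from +7: 7, 8, 9, ….
On print: p+7=w, r+8=z, i+9=r, n+10=x, t+11=e.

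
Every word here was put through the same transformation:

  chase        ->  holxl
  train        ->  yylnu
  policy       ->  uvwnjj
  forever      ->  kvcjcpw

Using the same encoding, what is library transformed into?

Shifts by position in chase: pos 0: c→h (+5), pos 1: h→o (+7), pos 2: a→l (+11), pos 3: s→x (+5), pos 4: e→l (+7) — repeating every 3. The shifts repeat in a cycle of length 3: positions 0,1,… shift by +5, +7, +11, then the pattern repeats.
Applying it to library: l+5=q, i+7=p, b+11=m, r+5=w, a+7=h, r+11=c, y+5=d.

qpmwhcd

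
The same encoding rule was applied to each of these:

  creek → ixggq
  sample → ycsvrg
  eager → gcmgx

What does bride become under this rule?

The shift depends on letter class: consonant c→i is +6, but vowel e→g is +2. Vowels shift forward by 2 and consonants shift forward by 6.
On bride: b(cons)+6=h, r(cons)+6=x, i(vowel)+2=k, d(cons)+6=j, e(vowel)+2=g.

hxkjg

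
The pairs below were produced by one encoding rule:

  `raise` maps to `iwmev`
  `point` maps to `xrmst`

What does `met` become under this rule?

The output letters match the input read backwards, each shifted +4: raise reversed is esiar. The word is reversed, then every letter is shifted forward by 4.
For met: reverse → tem; then shift: t+4=x, e+4=i, m+4=q.

xiq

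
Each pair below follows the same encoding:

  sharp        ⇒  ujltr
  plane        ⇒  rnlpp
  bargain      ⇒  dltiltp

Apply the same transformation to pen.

rpp

The shift depends on letter class: consonant s→u is +2, but vowel a→l is +11. The rule splits by letter class: vowels +11, consonants +2.
Applying it to pen: p(cons)+2=r, e(vowel)+11=p, n(cons)+2=p.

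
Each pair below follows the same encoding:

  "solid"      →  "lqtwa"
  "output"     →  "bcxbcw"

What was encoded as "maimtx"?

The word is reversed, then every letter is shifted forward by 8.
Reversing it on maimtx: shift back: m−8=e, a−8=s, i−8=a, m−8=e, t−8=l, x−8=p → esaelp; then reverse → please.

please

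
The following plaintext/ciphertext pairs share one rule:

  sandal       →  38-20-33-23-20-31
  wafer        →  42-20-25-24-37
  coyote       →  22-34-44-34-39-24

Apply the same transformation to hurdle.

27-40-37-23-31-24

s is letter #19 and maps to 38: an offset of 19. Letters become their 1-based position plus 19 (so a→20, b→21, …).
Applying it to hurdle: h=8→27, u=21→40, r=18→37, d=4→23, l=12→31, e=5→24.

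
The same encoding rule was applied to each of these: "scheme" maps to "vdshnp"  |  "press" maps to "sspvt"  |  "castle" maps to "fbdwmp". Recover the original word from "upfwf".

route

The shifts repeat in a cycle of length 3: positions 0,1,… shift by +3, +1, +11, then the pattern repeats.
Undoing it on upfwf: u−3=r, p−1=o, f−11=u, w−3=t, f−1=e.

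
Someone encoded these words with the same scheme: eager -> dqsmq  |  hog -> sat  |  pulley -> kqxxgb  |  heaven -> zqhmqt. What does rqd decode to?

The output letters match the input read backwards, each shifted +12: eager reversed is regae. Read the word backwards and shift each letter +12.
Reversing it on rqd: shift back: r−12=f, q−12=e, d−12=r → fer; then reverse → ref.

ref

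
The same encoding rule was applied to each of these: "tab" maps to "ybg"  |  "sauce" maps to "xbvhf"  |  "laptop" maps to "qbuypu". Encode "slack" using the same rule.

The shift depends on letter class: consonant t→y is +5, but vowel a→b is +1. Two shifts are in play — +1 for a/e/i/o/u, +5 for every other letter.
On slack: s(cons)+5=x, l(cons)+5=q, a(vowel)+1=b, c(cons)+5=h, k(cons)+5=p.

xqbhp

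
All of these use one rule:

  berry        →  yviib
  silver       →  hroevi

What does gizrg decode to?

trait

Each letter is replaced by its mirror in the alphabet: a↔z, b↔y, c↔x, and so on (the Atbash cipher).
Decoding gizrg: g↔t, i↔r, z↔a, r↔i, g↔t.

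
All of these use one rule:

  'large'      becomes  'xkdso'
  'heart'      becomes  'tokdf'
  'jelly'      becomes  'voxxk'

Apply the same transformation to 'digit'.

psssf

The shift depends on letter class: consonant l→x is +12, but vowel a→k is +10. Two shifts are in play — +10 for a/e/i/o/u, +12 for every other letter.
On digit: d(cons)+12=p, i(vowel)+10=s, g(cons)+12=s, i(vowel)+10=s, t(cons)+12=f.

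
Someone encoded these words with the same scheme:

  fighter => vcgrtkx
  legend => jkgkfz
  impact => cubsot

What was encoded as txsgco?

tragic

f(5)→v(21) and i(8)→c(2) fit y≡11x+18 (mod 26); the inverse of 11 mod 26 is 19. Treating letters as 0–25, the rule is x ↦ 11x + 18 (mod 26).
Undoing it on txsgco: t(19)→19·(19−18)≡19=t; x(23)→19·(23−18)≡17=r; s(18)→19·(18−18)≡0=a; g(6)→19·(6−18)≡6=g; c(2)→19·(2−18)≡8=i; o(14)→19·(14−18)≡2=c (all mod 26).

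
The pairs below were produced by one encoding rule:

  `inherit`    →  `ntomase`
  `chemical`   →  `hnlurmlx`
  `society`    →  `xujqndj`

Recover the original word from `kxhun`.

frame

In inherit: i→n is +5, n→t is +6, h→o is +7, e→m is +8 — the shift increases by 1 each position. Each letter shifts forward by (position + 5), i.e. 5, 6, 7, … — the shift grows by one for each successive letter.
Reversing it on kxhun: k−5=f, x−6=r, h−7=a, u−8=m, n−9=e.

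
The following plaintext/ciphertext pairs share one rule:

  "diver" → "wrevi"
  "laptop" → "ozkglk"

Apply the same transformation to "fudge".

ufwtv

Each pair mirrors across the alphabet (d↔w, i↔r, v↔e): positions sum to 25. This is the alphabet-reversal cipher (Atbash): a becomes z, b becomes y, etc.
For fudge: f↔u, u↔f, d↔w, g↔t, e↔v.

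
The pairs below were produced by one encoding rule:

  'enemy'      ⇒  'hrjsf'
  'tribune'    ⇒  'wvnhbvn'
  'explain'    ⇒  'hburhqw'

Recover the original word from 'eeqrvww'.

The shift increases by 1 at each position, starting from +3: 3, 4, 5, ….
Decoding eeqrvww: e−3=b, e−4=a, q−5=l, r−6=l, v−7=o, w−8=o, w−9=n.

balloon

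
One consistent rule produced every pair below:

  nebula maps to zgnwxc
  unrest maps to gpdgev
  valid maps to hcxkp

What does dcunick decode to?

Shifts by position in nebula: pos 0: n→z (+12), pos 1: e→g (+2), pos 2: b→n (+12), pos 3: u→w (+2) — repeating every 2. A repeating key of period 2 is used — shifts +12, +2 over and over.
Decoding dcunick: d−12=r, c−2=a, u−12=i, n−2=l, i−12=w, c−2=a, k−12=y.

railway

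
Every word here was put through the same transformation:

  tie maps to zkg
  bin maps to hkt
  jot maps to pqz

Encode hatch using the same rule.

The shift depends on letter class: consonant t→z is +6, but vowel i→k is +2. Vowels shift forward by 2 and consonants shift forward by 6.
On hatch: h(cons)+6=n, a(vowel)+2=c, t(cons)+6=z, c(cons)+6=i, h(cons)+6=n.

nczin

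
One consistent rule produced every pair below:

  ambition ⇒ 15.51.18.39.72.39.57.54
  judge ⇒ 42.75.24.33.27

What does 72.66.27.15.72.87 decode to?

treaty

a(#1)→15 and m(#13)→51: differences scale by 3, so n = 3·pos + 12. The formula is n = 3×(alphabet index, a=1) + 12.
Reversing it on 72.66.27.15.72.87: 72→(72−12)÷3=20=t, 66→(66−12)÷3=18=r, 27→(27−12)÷3=5=e, 15→(15−12)÷3=1=a, 72→(72−12)÷3=20=t, 87→(87−12)÷3=25=y.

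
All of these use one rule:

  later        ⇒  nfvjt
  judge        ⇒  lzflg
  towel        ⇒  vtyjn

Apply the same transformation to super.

uzrjt

Shifts by position in later: pos 0: l→n (+2), pos 1: a→f (+5), pos 2: t→v (+2), pos 3: e→j (+5) — repeating every 2. The shifts repeat in a cycle of length 2: positions 0,1,… shift by +2, +5, then the pattern repeats.
For super: s+2=u, u+5=z, p+2=r, e+5=j, r+2=t.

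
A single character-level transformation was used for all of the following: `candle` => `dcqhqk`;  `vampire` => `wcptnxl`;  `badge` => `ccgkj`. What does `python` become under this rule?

qawltt

In candle: c→d is +1, a→c is +2, n→q is +3, d→h is +4 — the shift increases by 1 each position. Letter i (0-indexed) is shifted by i+1, so successive shifts are 1, 2, 3, ….
On python: p+1=q, y+2=a, t+3=w, h+4=l, o+5=t, n+6=t.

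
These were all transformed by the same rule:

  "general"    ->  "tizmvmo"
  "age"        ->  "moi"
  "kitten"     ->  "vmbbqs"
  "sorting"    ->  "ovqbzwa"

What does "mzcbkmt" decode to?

lecture

The output letters match the input read backwards, each shifted +8: general reversed is lareneg. Two steps: reverse the string, then apply a Caesar shift of +8.
Decoding mzcbkmt: shift back: m−8=e, z−8=r, c−8=u, b−8=t, k−8=c, m−8=e, t−8=l → erutcel; then reverse → lecture.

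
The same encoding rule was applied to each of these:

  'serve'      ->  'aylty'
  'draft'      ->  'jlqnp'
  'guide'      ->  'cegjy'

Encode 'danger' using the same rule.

jqdcyl

This is an affine cipher: with a=0,…,z=25, each position x becomes (15x+16) mod 26.
On danger: d(3)→15·3+16≡9=j; a(0)→15·0+16≡16=q; n(13)→15·13+16≡3=d; g(6)→15·6+16≡2=c; e(4)→15·4+16≡24=y; r(17)→15·17+16≡11=l (all mod 26).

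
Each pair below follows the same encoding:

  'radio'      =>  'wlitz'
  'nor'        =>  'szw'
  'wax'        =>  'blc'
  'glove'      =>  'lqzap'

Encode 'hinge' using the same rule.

mtslp

Two shifts are in play — +11 for a/e/i/o/u, +5 for every other letter.
For hinge: h(cons)+5=m, i(vowel)+11=t, n(cons)+5=s, g(cons)+5=l, e(vowel)+11=p.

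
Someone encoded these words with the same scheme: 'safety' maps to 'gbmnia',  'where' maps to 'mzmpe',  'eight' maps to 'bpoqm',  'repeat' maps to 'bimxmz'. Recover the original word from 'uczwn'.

forum

The output letters match the input read backwards, each shifted +8: safety reversed is ytefas. Read the word backwards and shift each letter +8.
Undoing it on uczwn: shift back: u−8=m, c−8=u, z−8=r, w−8=o, n−8=f → murof; then reverse → forum.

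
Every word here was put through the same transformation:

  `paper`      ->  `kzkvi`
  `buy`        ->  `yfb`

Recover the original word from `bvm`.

yen

Each pair mirrors across the alphabet (p↔k, a↔z, p↔k): positions sum to 25. Letters are reflected about the middle of the alphabet (position → 25−position): Atbash.
Decoding bvm: b↔y, v↔e, m↔n.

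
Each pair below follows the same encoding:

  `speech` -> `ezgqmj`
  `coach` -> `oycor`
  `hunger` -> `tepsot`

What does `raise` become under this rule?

dkkeo

A repeating key of period 3 is used — shifts +12, +10, +2 over and over.
For raise: r+12=d, a+10=k, i+2=k, s+12=e, e+10=o.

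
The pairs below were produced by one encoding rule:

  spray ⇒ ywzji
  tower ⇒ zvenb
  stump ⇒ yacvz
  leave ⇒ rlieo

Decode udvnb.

owner

In spray: s→y is +6, p→w is +7, r→z is +8, a→j is +9 — the shift increases by 1 each position. The shift increases by 1 at each position, starting from +6: 6, 7, 8, ….
Undoing it on udvnb: u−6=o, d−7=w, v−8=n, n−9=e, b−10=r.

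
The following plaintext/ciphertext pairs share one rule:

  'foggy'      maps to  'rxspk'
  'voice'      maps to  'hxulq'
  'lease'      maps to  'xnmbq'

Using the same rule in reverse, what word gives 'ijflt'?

Shifts by position in foggy: pos 0: f→r (+12), pos 1: o→x (+9), pos 2: g→s (+12), pos 3: g→p (+9) — repeating every 2. The shifts repeat in a cycle of length 2: positions 0,1,… shift by +12, +9, then the pattern repeats.
Decoding ijflt: i−12=w, j−9=a, f−12=t, l−9=c, t−12=h.

watch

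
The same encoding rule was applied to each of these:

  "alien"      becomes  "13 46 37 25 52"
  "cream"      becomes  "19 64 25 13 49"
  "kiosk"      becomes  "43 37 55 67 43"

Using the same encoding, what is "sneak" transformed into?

67 52 25 13 43

a(#1)→13 and l(#12)→46: differences scale by 3, so n = 3·pos + 10. Each letter becomes 3×(its alphabet position, a=1..z=26) + 10.
For sneak: s=19→67, n=14→52, e=5→25, a=1→13, k=11→43.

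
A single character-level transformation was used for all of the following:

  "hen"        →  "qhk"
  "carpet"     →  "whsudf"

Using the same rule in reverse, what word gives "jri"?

The output letters match the input read backwards, each shifted +3: hen reversed is neh. Two steps: reverse the string, then apply a Caesar shift of +3.
Decoding jri: shift back: j−3=g, r−3=o, i−3=f → gof; then reverse → fog.

fog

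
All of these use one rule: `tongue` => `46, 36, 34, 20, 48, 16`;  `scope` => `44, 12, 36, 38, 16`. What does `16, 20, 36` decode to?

Each letter becomes 2×(its alphabet position, a=1..z=26) + 6.
Reversing it on 16, 20, 36: 16→(16−6)÷2=5=e, 20→(20−6)÷2=7=g, 36→(36−6)÷2=15=o.

ego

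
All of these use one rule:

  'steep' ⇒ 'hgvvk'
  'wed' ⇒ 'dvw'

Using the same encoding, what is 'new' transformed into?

mvd

This is the alphabet-reversal cipher (Atbash): a becomes z, b becomes y, etc.
On new: n↔m, e↔v, w↔d.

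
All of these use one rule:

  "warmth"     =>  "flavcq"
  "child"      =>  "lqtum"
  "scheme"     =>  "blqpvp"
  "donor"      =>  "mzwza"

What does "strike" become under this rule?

The shift depends on letter class: consonant w→f is +9, but vowel a→l is +11. Vowels shift forward by 11 and consonants shift forward by 9.
On strike: s(cons)+9=b, t(cons)+9=c, r(cons)+9=a, i(vowel)+11=t, k(cons)+9=t, e(vowel)+11=p.

bcattp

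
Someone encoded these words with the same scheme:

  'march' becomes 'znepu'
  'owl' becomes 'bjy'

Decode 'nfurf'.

ashes

Compare letters: m→z is +13, a→n is +13, r→e is +13 — a constant shift. It's a constant shift of +13 (ROT13).
Decoding nfurf: n−13=a, f−13=s, u−13=h, r−13=e, f−13=s.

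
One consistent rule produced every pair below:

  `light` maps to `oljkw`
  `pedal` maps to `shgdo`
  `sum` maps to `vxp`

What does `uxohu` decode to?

ruler

Every letter moves 3 places later in the alphabet, wrapping around z→a.
Reversing it on uxohu: u−3=r, x−3=u, o−3=l, h−3=e, u−3=r.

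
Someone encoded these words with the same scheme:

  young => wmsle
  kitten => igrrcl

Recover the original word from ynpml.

Compare letters: y→w is +24, o→m is +24, u→s is +24 — a constant shift. Every letter moves 24 places later in the alphabet, wrapping around z→a.
Reversing it on ynpml: y−24=a, n−24=p, p−24=r, m−24=o, l−24=n.

apron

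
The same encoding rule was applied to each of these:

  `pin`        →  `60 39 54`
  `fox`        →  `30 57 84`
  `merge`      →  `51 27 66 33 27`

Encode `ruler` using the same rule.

p(#16)→60 and i(#9)→39: differences scale by 3, so n = 3·pos + 12. Each letter becomes 3×(its alphabet position, a=1..z=26) + 12.
Applying it to ruler: r=18→66, u=21→75, l=12→48, e=5→27, r=18→66.

66 75 48 27 66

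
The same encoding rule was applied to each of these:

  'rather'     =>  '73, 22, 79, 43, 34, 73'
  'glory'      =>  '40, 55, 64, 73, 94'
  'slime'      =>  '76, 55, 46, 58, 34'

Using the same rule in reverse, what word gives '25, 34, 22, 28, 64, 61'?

The formula is n = 3×(alphabet index, a=1) + 19.
Decoding 25, 34, 22, 28, 64, 61: 25→(25−19)÷3=2=b, 34→(34−19)÷3=5=e, 22→(22−19)÷3=1=a, 28→(28−19)÷3=3=c, 64→(64−19)÷3=15=o, 61→(61−19)÷3=14=n.

beacon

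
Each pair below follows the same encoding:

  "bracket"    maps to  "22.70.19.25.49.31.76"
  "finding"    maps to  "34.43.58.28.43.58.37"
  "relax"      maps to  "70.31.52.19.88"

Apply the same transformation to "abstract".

19.22.73.76.70.19.25.76

The formula is n = 3×(alphabet index, a=1) + 16.
Applying it to abstract: a=1→19, b=2→22, s=19→73, t=20→76, r=18→70, a=1→19, c=3→25, t=20→76.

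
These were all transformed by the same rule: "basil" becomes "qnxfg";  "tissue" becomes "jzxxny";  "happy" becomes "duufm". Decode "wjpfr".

maker

The output letters match the input read backwards, each shifted +5: basil reversed is lisab. Read the word backwards and shift each letter +5.
Undoing it on wjpfr: shift back: w−5=r, j−5=e, p−5=k, f−5=a, r−5=m → rekam; then reverse → maker.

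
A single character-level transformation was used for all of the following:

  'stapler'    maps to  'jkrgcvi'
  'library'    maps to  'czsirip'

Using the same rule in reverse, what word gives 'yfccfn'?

hollow

It's a constant shift of +17 (ROT17).
Undoing it on yfccfn: y−17=h, f−17=o, c−17=l, c−17=l, f−17=o, n−17=w.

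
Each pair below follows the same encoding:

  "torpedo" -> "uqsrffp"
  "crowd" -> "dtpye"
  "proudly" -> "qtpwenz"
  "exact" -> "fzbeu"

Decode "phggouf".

Shifts by position in torpedo: pos 0: t→u (+1), pos 1: o→q (+2), pos 2: r→s (+1), pos 3: p→r (+2) — repeating every 2. The shifts repeat in a cycle of length 2: positions 0,1,… shift by +1, +2, then the pattern repeats.
Undoing it on phggouf: p−1=o, h−2=f, g−1=f, g−2=e, o−1=n, u−2=s, f−1=e.

offense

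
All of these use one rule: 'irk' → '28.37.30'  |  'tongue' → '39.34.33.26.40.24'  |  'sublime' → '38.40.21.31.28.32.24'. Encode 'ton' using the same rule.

Each letter is replaced by its alphabet position (a=1..z=26) + 19.
On ton: t=20→39, o=15→34, n=14→33.

39.34.33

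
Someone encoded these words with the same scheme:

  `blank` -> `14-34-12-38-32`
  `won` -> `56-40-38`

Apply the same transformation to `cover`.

b(#2)→14 and l(#12)→34: differences scale by 2, so n = 2·pos + 10. With a=1..z=26, the number is 2·pos + 10.
Applying it to cover: c=3→16, o=15→40, v=22→54, e=5→20, r=18→46.

16-40-54-20-46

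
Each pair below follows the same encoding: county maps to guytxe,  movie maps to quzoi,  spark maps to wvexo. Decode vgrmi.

range

Shifts by position in county: pos 0: c→g (+4), pos 1: o→u (+6), pos 2: u→y (+4), pos 3: n→t (+6) — repeating every 2. It's a Vigenère-style cipher with numeric key [4,6]: position i shifts by key[i mod 2].
Undoing it on vgrmi: v−4=r, g−6=a, r−4=n, m−6=g, i−4=e.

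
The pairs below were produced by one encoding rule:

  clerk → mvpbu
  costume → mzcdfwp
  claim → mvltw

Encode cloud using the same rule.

The rule splits by letter class: vowels +11, consonants +10.
Applying it to cloud: c(cons)+10=m, l(cons)+10=v, o(vowel)+11=z, u(vowel)+11=f, d(cons)+10=n.

mvzfn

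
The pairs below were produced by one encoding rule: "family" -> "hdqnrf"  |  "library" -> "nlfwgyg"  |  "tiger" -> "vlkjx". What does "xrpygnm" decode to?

In family: f→h is +2, a→d is +3, m→q is +4, i→n is +5 — the shift increases by 1 each position. Letter i (0-indexed) is shifted by i+2, so successive shifts are 2, 3, 4, ….
Decoding xrpygnm: x−2=v, r−3=o, p−4=l, y−5=t, g−6=a, n−7=g, m−8=e.

voltage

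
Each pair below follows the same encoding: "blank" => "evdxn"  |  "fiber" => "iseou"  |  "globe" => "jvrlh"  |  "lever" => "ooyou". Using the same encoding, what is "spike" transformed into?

vzluh

Shifts by position in blank: pos 0: b→e (+3), pos 1: l→v (+10), pos 2: a→d (+3), pos 3: n→x (+10) — repeating every 2. It's a Vigenère-style cipher with numeric key [3,10]: position i shifts by key[i mod 2].
Applying it to spike: s+3=v, p+10=z, i+3=l, k+10=u, e+3=h.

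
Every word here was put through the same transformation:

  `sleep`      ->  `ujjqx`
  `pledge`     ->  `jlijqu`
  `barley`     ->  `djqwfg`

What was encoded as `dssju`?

The output letters match the input read backwards, each shifted +5: sleep reversed is peels. Two steps: reverse the string, then apply a Caesar shift of +5.
Reversing it on dssju: shift back: d−5=y, s−5=n, s−5=n, j−5=e, u−5=p → ynnep; then reverse → penny.

penny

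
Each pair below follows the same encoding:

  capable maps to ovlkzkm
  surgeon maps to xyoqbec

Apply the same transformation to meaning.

qxsxkow

The output letters match the input read backwards, each shifted +10: capable reversed is elbapac. Read the word backwards and shift each letter +10.
On meaning: reverse → gninaem; then shift: g+10=q, n+10=x, i+10=s, n+10=x, a+10=k, e+10=o, m+10=w.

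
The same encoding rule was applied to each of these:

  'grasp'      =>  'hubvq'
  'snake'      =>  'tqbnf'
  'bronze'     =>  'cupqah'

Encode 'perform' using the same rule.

Shifts by position in grasp: pos 0: g→h (+1), pos 1: r→u (+3), pos 2: a→b (+1), pos 3: s→v (+3) — repeating every 2. A repeating key of period 2 is used — shifts +1, +3 over and over.
Applying it to perform: p+1=q, e+3=h, r+1=s, f+3=i, o+1=p, r+3=u, m+1=n.

qhsipun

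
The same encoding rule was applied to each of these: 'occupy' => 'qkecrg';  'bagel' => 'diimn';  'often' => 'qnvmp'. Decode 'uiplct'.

sandal

Shifts by position in occupy: pos 0: o→q (+2), pos 1: c→k (+8), pos 2: c→e (+2), pos 3: u→c (+8) — repeating every 2. It's a Vigenère-style cipher with numeric key [2,8]: position i shifts by key[i mod 2].
Reversing it on uiplct: u−2=s, i−8=a, p−2=n, l−8=d, c−2=a, t−8=l.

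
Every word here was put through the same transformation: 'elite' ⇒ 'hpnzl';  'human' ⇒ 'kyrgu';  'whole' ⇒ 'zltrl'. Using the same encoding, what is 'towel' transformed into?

wsbks

In elite: e→h is +3, l→p is +4, i→n is +5, t→z is +6 — the shift increases by 1 each position. Letter i (0-indexed) is shifted by i+3, so successive shifts are 3, 4, 5, ….
On towel: t+3=w, o+4=s, w+5=b, e+6=k, l+7=s.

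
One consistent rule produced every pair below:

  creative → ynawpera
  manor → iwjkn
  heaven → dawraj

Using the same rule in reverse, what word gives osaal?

sweep

Compare letters: c→y is +22, r→n is +22, e→a is +22 — a constant shift. It's a constant shift of +22 (ROT22).
Reversing it on osaal: o−22=s, s−22=w, a−22=e, a−22=e, l−22=p.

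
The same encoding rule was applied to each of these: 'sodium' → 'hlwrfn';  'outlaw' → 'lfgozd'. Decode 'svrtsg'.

Each pair mirrors across the alphabet (s↔h, o↔l, d↔w): positions sum to 25. Letters are reflected about the middle of the alphabet (position → 25−position): Atbash.
Reversing it on svrtsg: s↔h, v↔e, r↔i, t↔g, s↔h, g↔t.

height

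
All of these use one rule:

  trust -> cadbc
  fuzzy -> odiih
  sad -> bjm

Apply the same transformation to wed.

Compare letters: t→c is +9, r→a is +9, u→d is +9 — a constant shift. Each letter is shifted forward by 9 in the alphabet (a Caesar shift of +9).
On wed: w+9=f, e+9=n, d+9=m.

fnm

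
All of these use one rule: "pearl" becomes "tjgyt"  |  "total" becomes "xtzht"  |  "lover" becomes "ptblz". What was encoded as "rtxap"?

In pearl: p→t is +4, e→j is +5, a→g is +6, r→y is +7 — the shift increases by 1 each position. Each letter shifts forward by (position + 4), i.e. 4, 5, 6, … — the shift grows by one for each successive letter.
Reversing it on rtxap: r−4=n, t−5=o, x−6=r, a−7=t, p−8=h.

north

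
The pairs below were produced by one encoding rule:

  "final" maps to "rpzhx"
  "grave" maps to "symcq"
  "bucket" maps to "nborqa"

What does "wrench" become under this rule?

iyquoo

The shifts repeat in a cycle of length 2: positions 0,1,… shift by +12, +7, then the pattern repeats.
On wrench: w+12=i, r+7=y, e+12=q, n+7=u, c+12=o, h+7=o.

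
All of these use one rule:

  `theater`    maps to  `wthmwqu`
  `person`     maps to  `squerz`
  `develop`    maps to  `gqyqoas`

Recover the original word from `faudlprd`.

corridor

It's a Vigenère-style cipher with numeric key [3,12]: position i shifts by key[i mod 2].
Reversing it on faudlprd: f−3=c, a−12=o, u−3=r, d−12=r, l−3=i, p−12=d, r−3=o, d−12=r.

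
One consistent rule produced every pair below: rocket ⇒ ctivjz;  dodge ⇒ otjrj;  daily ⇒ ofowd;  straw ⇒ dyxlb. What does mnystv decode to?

bishop

The shifts repeat in a cycle of length 3: positions 0,1,… shift by +11, +5, +6, then the pattern repeats.
Undoing it on mnystv: m−11=b, n−5=i, y−6=s, s−11=h, t−5=o, v−6=p.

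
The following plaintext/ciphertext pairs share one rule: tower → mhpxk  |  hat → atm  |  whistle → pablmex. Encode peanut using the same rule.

This is a Caesar cipher with shift 19.
On peanut: p+19=i, e+19=x, a+19=t, n+19=g, u+19=n, t+19=m.

ixtgnm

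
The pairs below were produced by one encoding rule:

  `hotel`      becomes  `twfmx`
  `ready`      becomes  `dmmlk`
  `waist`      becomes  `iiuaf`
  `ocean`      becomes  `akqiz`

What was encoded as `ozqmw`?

creek

Shifts by position in hotel: pos 0: h→t (+12), pos 1: o→w (+8), pos 2: t→f (+12), pos 3: e→m (+8) — repeating every 2. It's a Vigenère-style cipher with numeric key [12,8]: position i shifts by key[i mod 2].
Reversing it on ozqmw: o−12=c, z−8=r, q−12=e, m−8=e, w−12=k.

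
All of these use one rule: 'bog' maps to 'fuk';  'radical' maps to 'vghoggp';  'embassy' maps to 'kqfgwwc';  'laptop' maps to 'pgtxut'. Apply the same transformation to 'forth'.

Vowels shift forward by 6 and consonants shift forward by 4.
Applying it to forth: f(cons)+4=j, o(vowel)+6=u, r(cons)+4=v, t(cons)+4=x, h(cons)+4=l.

juvxl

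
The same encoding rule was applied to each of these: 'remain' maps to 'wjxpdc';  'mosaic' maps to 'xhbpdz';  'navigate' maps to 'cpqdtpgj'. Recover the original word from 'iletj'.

judge

Treating letters as 0–25, the rule is x ↦ 5x + 15 (mod 26).
Undoing it on iletj: i(8)→21·(8−15)≡9=j; l(11)→21·(11−15)≡20=u; e(4)→21·(4−15)≡3=d; t(19)→21·(19−15)≡6=g; j(9)→21·(9−15)≡4=e (all mod 26).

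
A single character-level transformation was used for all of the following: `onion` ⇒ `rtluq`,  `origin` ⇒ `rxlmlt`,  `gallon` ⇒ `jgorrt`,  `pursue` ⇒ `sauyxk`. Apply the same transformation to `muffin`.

paillt

A repeating key of period 2 is used — shifts +3, +6 over and over.
Applying it to muffin: m+3=p, u+6=a, f+3=i, f+6=l, i+3=l, n+6=t.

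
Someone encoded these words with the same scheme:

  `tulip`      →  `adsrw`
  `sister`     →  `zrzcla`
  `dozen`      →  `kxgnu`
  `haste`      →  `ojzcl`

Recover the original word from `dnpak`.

weird

The shifts repeat in a cycle of length 2: positions 0,1,… shift by +7, +9, then the pattern repeats.
Decoding dnpak: d−7=w, n−9=e, p−7=i, a−9=r, k−7=d.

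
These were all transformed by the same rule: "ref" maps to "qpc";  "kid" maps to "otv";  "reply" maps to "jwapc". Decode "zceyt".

The output letters match the input read backwards, each shifted +11: ref reversed is fer. Two steps: reverse the string, then apply a Caesar shift of +11.
Decoding zceyt: shift back: z−11=o, c−11=r, e−11=t, y−11=n, t−11=i → ortni; then reverse → intro.

intro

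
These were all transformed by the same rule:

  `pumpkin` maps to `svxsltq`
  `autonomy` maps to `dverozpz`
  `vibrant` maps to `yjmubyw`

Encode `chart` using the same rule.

Shifts by position in pumpkin: pos 0: p→s (+3), pos 1: u→v (+1), pos 2: m→x (+11), pos 3: p→s (+3), pos 4: k→l (+1), pos 5: i→t (+11) — repeating every 3. A repeating key of period 3 is used — shifts +3, +1, +11 over and over.
Applying it to chart: c+3=f, h+1=i, a+11=l, r+3=u, t+1=u.

filuu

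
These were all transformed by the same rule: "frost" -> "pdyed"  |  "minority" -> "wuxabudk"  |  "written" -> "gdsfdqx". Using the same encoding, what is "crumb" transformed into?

mdeyl

Shifts by position in frost: pos 0: f→p (+10), pos 1: r→d (+12), pos 2: o→y (+10), pos 3: s→e (+12) — repeating every 2. It's a Vigenère-style cipher with numeric key [10,12]: position i shifts by key[i mod 2].
Applying it to crumb: c+10=m, r+12=d, u+10=e, m+12=y, b+10=l.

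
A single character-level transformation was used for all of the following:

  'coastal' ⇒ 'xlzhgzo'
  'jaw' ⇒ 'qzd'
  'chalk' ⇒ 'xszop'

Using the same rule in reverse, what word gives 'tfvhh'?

Each pair mirrors across the alphabet (c↔x, o↔l, a↔z): positions sum to 25. Letters are reflected about the middle of the alphabet (position → 25−position): Atbash.
Reversing it on tfvhh: t↔g, f↔u, v↔e, h↔s, h↔s.

guess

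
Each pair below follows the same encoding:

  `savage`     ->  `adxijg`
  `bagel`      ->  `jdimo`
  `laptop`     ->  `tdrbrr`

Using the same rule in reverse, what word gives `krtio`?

Shifts by position in savage: pos 0: s→a (+8), pos 1: a→d (+3), pos 2: v→x (+2), pos 3: a→i (+8), pos 4: g→j (+3), pos 5: e→g (+2) — repeating every 3. It's a Vigenère-style cipher with numeric key [8,3,2]: position i shifts by key[i mod 3].
Reversing it on krtio: k−8=c, r−3=o, t−2=r, i−8=a, o−3=l.

coral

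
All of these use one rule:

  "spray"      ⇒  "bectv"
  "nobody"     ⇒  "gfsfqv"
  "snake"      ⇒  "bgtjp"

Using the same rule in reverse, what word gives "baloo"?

s(18)→b(1) and p(15)→e(4) fit y≡25x+19 (mod 26); the inverse of 25 mod 26 is 25. Each letter's alphabet position (a=0..z=25) is mapped through 25·x+19 mod 26 — an affine cipher.
Reversing it on baloo: b(1)→25·(1−19)≡18=s; a(0)→25·(0−19)≡19=t; l(11)→25·(11−19)≡8=i; o(14)→25·(14−19)≡5=f; o(14)→25·(14−19)≡5=f (all mod 26).

stiff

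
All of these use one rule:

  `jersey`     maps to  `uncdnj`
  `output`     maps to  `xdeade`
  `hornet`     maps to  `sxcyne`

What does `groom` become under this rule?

The shift depends on letter class: consonant j→u is +11, but vowel e→n is +9. Two shifts are in play — +9 for a/e/i/o/u, +11 for every other letter.
Applying it to groom: g(cons)+11=r, r(cons)+11=c, o(vowel)+9=x, o(vowel)+9=x, m(cons)+11=x.

rcxxx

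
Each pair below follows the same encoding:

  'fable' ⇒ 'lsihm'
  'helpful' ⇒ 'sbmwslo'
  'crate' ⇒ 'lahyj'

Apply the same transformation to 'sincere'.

Two steps: reverse the string, then apply a Caesar shift of +7.
Applying it to sincere: reverse → erecnis; then shift: e+7=l, r+7=y, e+7=l, c+7=j, n+7=u, i+7=p, s+7=z.

lyljupz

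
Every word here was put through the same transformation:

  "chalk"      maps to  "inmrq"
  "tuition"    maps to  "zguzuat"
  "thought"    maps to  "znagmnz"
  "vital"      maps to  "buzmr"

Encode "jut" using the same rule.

pgz

The shift depends on letter class: consonant c→i is +6, but vowel a→m is +12. The rule splits by letter class: vowels +12, consonants +6.
Applying it to jut: j(cons)+6=p, u(vowel)+12=g, t(cons)+6=z.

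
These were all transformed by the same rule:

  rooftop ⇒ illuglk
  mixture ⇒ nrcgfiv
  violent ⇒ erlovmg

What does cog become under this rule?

xlt

Letters are reflected about the middle of the alphabet (position → 25−position): Atbash.
Applying it to cog: c↔x, o↔l, g↔t.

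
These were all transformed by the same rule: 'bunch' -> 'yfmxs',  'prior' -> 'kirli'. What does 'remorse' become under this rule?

ivnlihv

Each pair mirrors across the alphabet (b↔y, u↔f, n↔m): positions sum to 25. Each letter is replaced by its mirror in the alphabet: a↔z, b↔y, c↔x, and so on (the Atbash cipher).
For remorse: r↔i, e↔v, m↔n, o↔l, r↔i, s↔h, e↔v.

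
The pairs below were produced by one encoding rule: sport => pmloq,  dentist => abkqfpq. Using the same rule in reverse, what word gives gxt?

Compare letters: s→p is +23, p→m is +23, o→l is +23 — a constant shift. It's a constant shift of +23 (ROT23).
Reversing it on gxt: g−23=j, x−23=a, t−23=w.

jaw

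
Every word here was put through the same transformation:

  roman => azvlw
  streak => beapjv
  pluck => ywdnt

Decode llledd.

cactus

Shifts by position in roman: pos 0: r→a (+9), pos 1: o→z (+11), pos 2: m→v (+9), pos 3: a→l (+11) — repeating every 2. It's a Vigenère-style cipher with numeric key [9,11]: position i shifts by key[i mod 2].
Undoing it on llledd: l−9=c, l−11=a, l−9=c, e−11=t, d−9=u, d−11=s.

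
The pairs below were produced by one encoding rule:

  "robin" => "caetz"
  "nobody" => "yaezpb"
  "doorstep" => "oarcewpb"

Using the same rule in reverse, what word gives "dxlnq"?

Shifts by position in robin: pos 0: r→c (+11), pos 1: o→a (+12), pos 2: b→e (+3), pos 3: i→t (+11), pos 4: n→z (+12) — repeating every 3. A repeating key of period 3 is used — shifts +11, +12, +3 over and over.
Decoding dxlnq: d−11=s, x−12=l, l−3=i, n−11=c, q−12=e.

slice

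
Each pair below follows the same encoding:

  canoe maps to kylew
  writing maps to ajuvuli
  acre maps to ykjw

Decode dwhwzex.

c(2)→k(10) and a(0)→y(24) fit y≡19x+24 (mod 26); the inverse of 19 mod 26 is 11. Treating letters as 0–25, the rule is x ↦ 19x + 24 (mod 26).
Reversing it on dwhwzex: d(3)→11·(3−24)≡3=d; w(22)→11·(22−24)≡4=e; h(7)→11·(7−24)≡21=v; w(22)→11·(22−24)≡4=e; z(25)→11·(25−24)≡11=l; e(4)→11·(4−24)≡14=o; x(23)→11·(23−24)≡15=p (all mod 26).

develop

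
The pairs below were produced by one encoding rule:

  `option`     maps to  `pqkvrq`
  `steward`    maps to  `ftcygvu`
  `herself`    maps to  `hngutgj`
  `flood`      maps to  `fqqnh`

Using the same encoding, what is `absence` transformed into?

gepgudc

The output letters match the input read backwards, each shifted +2: option reversed is noitpo. Read the word backwards and shift each letter +2.
On absence: reverse → ecnesba; then shift: e+2=g, c+2=e, n+2=p, e+2=g, s+2=u, b+2=d, a+2=c.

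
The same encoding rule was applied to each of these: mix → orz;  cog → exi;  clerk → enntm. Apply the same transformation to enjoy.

The shift depends on letter class: consonant m→o is +2, but vowel i→r is +9. The rule splits by letter class: vowels +9, consonants +2.
On enjoy: e(vowel)+9=n, n(cons)+2=p, j(cons)+2=l, o(vowel)+9=x, y(cons)+2=a.

nplxa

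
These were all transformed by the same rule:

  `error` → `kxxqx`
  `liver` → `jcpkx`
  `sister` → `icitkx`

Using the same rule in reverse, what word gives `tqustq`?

e(4)→k(10) and r(17)→x(23) fit y≡11x+18 (mod 26); the inverse of 11 mod 26 is 19. This is an affine cipher: with a=0,…,z=25, each position x becomes (11x+18) mod 26.
Reversing it on tqustq: t(19)→19·(19−18)≡19=t; q(16)→19·(16−18)≡14=o; u(20)→19·(20−18)≡12=m; s(18)→19·(18−18)≡0=a; t(19)→19·(19−18)≡19=t; q(16)→19·(16−18)≡14=o (all mod 26).

tomato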